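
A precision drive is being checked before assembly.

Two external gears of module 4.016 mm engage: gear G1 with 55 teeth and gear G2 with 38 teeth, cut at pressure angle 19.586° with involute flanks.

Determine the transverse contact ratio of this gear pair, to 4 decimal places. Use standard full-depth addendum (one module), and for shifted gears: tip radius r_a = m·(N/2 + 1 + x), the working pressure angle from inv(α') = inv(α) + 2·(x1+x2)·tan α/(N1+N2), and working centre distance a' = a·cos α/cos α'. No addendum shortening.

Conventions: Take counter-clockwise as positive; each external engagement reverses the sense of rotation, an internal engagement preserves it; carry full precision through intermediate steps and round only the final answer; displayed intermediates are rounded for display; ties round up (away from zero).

1.7588

single-mesh involute tooth geometry (55T engaging 38T at module 4.016)
base radii: r_b1 = 104.049874, r_b2 = 71.889004
tip radii: r_a1 = 114.456000, r_a2 = 80.320000
no profile shift: α' = α, a' = a
action lengths: √(r_a1²−r_b1²) = 47.684375, √(r_a2²−r_b2²) = 35.822807
base pitch p_b = π·m·cos α = 11.886630
CR = (47.684375 + 35.822807 − 186.744000·sin 19.58600°)/11.886630 = 1.758833
contact ratio ≈ 1.7588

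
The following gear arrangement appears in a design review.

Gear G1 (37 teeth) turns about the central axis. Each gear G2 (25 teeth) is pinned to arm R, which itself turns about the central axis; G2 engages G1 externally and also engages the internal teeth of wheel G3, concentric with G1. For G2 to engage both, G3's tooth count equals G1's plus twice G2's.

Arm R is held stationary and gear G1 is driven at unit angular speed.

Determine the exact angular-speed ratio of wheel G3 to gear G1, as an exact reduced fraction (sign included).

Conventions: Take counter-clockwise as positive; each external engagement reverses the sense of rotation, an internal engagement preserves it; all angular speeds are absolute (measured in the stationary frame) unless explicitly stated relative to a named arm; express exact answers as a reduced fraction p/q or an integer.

recognized (axles ride arm R): planetary set, 37/25/87 teeth
ring teeth: 37 + 2·25 = 87
37(ω_sun−ω_arm) = −87(ω_ring−ω_arm),  ω_arm = 0, ω_sun = 1
ω_ring = 0 − (37/87)(1−0) = -37/87
ω_out/ω_in = -37/87

-37/87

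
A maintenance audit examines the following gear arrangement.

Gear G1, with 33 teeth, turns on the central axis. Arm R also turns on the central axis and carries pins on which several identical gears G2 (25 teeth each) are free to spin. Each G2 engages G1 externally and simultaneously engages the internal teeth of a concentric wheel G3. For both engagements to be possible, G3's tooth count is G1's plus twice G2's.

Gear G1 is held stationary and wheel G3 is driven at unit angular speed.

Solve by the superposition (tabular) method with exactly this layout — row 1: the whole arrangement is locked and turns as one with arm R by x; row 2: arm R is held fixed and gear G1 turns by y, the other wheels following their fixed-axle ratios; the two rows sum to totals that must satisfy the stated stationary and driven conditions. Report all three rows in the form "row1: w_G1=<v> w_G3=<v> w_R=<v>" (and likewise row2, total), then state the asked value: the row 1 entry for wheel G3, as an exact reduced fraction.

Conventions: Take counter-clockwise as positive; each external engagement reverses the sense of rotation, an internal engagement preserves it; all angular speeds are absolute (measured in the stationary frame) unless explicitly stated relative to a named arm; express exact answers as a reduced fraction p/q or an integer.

row1: w_G1=83/116 w_G3=83/116 w_R=83/116
row2: w_G1=-83/116 w_G3=33/116 w_R=0
total: w_G1=0 w_G3=1 w_R=83/116
asked value: 83/116

class = planetary set [G3 = 33+2·25 = 83; Willis about the carrier]
row 1 — lock + rotate with arm: ω_sun = ω_ring = ω_arm = x
row 2: sun turns y, ring = −(33/83)·y, arm 0
boundary: total ω_sun = x + y = 0 and total ω_ring = x − (33/83)·y = 1  ⇒  y = -83/116, x = 83/116
row 2 ring = −(33/83)·(-83/116) = 33/116
totals (row 1 + row 2): sun 83/116 + (-83/116) = 0, ring 83/116 + 33/116 = 1, arm 83/116 + 0 = 83/116
asked cell (row1, ring) = 83/116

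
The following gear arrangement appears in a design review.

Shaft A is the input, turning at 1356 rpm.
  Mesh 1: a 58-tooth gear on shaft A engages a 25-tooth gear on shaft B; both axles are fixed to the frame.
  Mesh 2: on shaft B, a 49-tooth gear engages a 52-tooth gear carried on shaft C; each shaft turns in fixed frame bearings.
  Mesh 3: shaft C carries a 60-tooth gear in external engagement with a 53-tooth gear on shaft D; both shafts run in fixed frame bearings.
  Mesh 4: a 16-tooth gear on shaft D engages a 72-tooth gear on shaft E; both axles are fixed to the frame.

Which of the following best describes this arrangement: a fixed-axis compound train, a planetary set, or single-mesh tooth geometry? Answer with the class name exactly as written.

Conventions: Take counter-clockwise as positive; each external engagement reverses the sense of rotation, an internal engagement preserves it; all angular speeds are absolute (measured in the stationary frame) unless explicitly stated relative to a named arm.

fixed-axis compound train

topology: fixed-axis compound train — 4 meshes, A→E
classification: fixed-axis compound train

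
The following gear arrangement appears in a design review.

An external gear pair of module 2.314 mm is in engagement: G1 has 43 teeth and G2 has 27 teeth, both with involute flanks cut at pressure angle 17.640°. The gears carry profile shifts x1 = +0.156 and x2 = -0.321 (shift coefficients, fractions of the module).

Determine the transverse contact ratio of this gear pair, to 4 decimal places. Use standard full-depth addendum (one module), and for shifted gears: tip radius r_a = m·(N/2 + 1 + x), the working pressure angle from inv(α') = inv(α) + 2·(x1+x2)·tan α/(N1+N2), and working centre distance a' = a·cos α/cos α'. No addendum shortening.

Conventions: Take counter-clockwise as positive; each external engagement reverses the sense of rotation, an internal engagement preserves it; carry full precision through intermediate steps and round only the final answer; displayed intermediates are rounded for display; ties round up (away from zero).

1.8691

topology: single-mesh involute geometry — m = 2.314, 43T/27T pair
base radii: r_b1 = 47.411675, r_b2 = 29.770122
tip radii: r_a1 = 52.425984, r_a2 = 32.810206
inv(α') = inv(17.640°) + 2·(+0.156-0.321)·tan α/(43+27) = 0.00861208  ⇒  α' = 16.74297°
a' = a·cos α / cos α' = 80.9900·cos 17.640°/cos 16.74297° = 80.598637
action lengths: √(r_a1²−r_b1²) = 22.374469, √(r_a2²−r_b2²) = 13.793095
base pitch p_b = π·m·cos α = 6.927822
CR = (22.374469 + 13.793095 − 80.598637·sin 16.74297°)/6.927822 = 1.869103
contact ratio ≈ 1.8691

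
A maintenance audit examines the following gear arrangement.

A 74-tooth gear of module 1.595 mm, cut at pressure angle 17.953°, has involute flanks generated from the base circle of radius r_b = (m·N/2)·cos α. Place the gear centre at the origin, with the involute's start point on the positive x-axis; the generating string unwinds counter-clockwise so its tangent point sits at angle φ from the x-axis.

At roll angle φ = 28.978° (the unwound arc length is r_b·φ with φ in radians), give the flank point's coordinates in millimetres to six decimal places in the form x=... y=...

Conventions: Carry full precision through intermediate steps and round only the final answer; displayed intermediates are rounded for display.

recognized (one wheel, involute flank): single-mesh tooth geometry, m = 1.595, N = 74
pitch radius r_p = m·N/2 = 1.595·74/2 = 59.015000
base radius r_b = r_p·cos α = 59.015000·cos 17.953° = 56.141541
roll angle φ = 28.978° = 0.50576151 rad
x = r_b·(cos φ + φ·sin φ) = 62.869205
y = r_b·(sin φ − φ·cos φ) = 2.359666

x=62.869205 y=2.359666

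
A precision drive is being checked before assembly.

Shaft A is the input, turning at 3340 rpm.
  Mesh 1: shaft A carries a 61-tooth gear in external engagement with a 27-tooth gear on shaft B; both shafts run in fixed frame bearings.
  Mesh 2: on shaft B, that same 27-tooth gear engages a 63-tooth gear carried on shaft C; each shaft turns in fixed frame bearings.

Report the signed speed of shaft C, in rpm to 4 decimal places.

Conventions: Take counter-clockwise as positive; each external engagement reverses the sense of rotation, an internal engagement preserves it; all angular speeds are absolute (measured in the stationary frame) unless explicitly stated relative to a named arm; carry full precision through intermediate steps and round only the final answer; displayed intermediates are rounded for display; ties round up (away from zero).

+3233.9683 rpm

class = fixed-axis compound train [2 meshes; 2 ratios multiply, 2 sense flips]
mesh 1 [61T→27T]: ω = 3340.0000×61/27 = 7545.9259 rpm, sense flips to −
mesh 2 [27T→63T]: ω = 7545.9259×27/63 = 3233.9683 rpm, sense flips to +
signed output speed = +3233.9683 rpm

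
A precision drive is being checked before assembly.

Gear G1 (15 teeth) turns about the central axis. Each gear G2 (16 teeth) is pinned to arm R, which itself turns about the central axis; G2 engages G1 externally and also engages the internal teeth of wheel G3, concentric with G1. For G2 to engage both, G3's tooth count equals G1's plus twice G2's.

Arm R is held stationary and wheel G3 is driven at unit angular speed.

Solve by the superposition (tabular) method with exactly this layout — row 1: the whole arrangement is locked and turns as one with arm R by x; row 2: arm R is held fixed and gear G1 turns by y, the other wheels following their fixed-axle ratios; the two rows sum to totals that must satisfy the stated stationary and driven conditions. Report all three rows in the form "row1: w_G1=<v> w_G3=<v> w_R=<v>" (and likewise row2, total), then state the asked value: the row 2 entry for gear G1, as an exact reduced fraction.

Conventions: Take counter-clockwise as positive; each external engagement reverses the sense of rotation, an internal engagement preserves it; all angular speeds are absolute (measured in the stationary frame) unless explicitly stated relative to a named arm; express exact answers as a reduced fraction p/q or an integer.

planetary set (15T centre, 16T on arm, 47T internal) — Willis relation
row 1 — lock + rotate with arm: ω_sun = ω_ring = ω_arm = x
row 2 (arm held, sun turns y): ω_ring = −(15/47)·y, ω_arm = 0
boundary: total ω_arm = x = 0 and total ω_ring = x − (15/47)·y = 1  ⇒  y = -47/15, x = 0
row 2 ring = −(15/47)·(-47/15) = 1
totals (row 1 + row 2): sun 0 + (-47/15) = -47/15, ring 0 + 1 = 1, arm 0 + 0 = 0
asked cell (row2, sun) = -47/15

row1: w_G1=0 w_G3=0 w_R=0
row2: w_G1=-47/15 w_G3=1 w_R=0
total: w_G1=-47/15 w_G3=1 w_R=0
asked value: -47/15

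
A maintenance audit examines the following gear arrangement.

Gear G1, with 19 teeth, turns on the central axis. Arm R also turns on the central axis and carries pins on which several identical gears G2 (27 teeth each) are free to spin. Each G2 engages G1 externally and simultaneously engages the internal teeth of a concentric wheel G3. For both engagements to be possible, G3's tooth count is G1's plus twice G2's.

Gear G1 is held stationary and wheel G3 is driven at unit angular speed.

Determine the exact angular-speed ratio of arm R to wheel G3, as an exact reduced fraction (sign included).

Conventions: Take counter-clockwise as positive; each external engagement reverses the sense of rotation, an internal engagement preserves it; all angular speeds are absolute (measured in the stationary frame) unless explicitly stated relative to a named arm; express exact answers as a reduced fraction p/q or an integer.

73/92

planetary set (19T centre, 27T on arm, 73T internal) — Willis relation
ring teeth: 19 + 2·27 = 73
19(ω_sun−ω_arm) = −73(ω_ring−ω_arm),  ω_sun = 0, ω_ring = 1
19(0−ω_arm) = −73(1−ω_arm)  ⇒  92·ω_arm = 73  ⇒  ω_arm = 73/92
ω_out/ω_in = 73/92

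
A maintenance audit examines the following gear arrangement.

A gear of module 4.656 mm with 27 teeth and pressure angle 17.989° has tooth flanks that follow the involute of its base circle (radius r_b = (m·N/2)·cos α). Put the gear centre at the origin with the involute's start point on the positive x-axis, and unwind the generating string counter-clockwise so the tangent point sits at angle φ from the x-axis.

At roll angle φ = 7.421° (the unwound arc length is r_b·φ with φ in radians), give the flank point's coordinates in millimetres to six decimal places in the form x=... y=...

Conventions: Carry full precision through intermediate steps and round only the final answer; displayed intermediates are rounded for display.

single-mesh involute tooth geometry (27T wheel at module 4.656)
pitch radius r_p = m·N/2 = 4.656·27/2 = 62.856000
base radius r_b = r_p·cos α = 62.856000·cos 17.989° = 59.783336
roll angle φ = 7.421° = 0.12952088 rad
x = r_b·(cos φ + φ·sin φ) = 60.282688
y = r_b·(sin φ − φ·cos φ) = 0.043226

x=60.282688 y=0.043226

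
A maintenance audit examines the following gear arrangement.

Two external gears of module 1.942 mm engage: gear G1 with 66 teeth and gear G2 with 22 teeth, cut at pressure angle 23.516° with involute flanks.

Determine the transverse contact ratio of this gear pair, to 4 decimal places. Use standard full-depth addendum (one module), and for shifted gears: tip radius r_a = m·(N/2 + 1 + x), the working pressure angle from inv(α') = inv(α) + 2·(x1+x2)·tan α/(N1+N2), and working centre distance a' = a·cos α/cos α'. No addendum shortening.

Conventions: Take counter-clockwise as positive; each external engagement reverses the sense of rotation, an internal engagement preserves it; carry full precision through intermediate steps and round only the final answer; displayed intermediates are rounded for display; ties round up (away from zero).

1.5444

class = single-mesh tooth geometry [involute pair 66T × 22T, m = 1.942]
base radii: r_b1 = 58.763574, r_b2 = 19.587858
tip radii: r_a1 = 66.028000, r_a2 = 23.304000
no profile shift: α' = α, a' = a
action lengths: √(r_a1²−r_b1²) = 30.108790, √(r_a2²−r_b2²) = 12.625064
base pitch p_b = π·m·cos α = 5.594279
CR = (30.108790 + 12.625064 − 85.448000·sin 23.51600°)/5.594279 = 1.544374
contact ratio ≈ 1.5444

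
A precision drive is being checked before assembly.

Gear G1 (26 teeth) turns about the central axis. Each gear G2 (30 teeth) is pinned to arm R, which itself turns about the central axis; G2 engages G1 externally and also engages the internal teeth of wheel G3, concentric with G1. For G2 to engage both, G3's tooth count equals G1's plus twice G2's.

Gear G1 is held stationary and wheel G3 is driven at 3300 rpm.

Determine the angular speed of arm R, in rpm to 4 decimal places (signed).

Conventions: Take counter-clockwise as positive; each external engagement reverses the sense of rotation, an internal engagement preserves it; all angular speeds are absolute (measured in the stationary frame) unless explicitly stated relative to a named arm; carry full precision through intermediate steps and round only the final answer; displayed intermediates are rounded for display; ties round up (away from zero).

+2533.9286 rpm

topology: planetary set — G1 26T / G2 30T / G3 86T, arm = carrier (Willis)
normalise by the input: solve with ω_ring = 1, then scale by 3300 rpm
ring teeth: 26 + 2·30 = 86
26(ω_sun−ω_arm) = −86(ω_ring−ω_arm),  ω_sun = 0, ω_ring = 1
26(0−ω_arm) = −86(1−ω_arm)  ⇒  112·ω_arm = 86  ⇒  ω_arm = 43/56
scale: ω_arm = 43/56 × 3300 rpm = +2533.9286 rpm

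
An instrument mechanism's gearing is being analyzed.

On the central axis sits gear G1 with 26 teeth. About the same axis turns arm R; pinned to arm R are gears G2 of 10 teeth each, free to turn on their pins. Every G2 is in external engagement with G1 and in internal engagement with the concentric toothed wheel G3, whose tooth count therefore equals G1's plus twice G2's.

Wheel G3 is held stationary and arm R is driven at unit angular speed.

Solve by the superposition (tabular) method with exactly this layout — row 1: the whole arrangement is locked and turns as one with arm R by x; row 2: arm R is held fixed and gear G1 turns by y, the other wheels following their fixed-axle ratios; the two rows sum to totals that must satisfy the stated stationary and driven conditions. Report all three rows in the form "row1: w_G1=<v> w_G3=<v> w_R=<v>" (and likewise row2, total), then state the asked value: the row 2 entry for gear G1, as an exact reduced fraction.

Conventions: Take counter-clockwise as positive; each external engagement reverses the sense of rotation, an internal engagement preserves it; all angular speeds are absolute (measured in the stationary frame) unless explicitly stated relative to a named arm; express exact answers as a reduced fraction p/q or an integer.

row1: w_G1=1 w_G3=1 w_R=1
row2: w_G1=23/13 w_G3=-1 w_R=0
total: w_G1=36/13 w_G3=0 w_R=1
asked value: 23/13

class = planetary set [G3 = 26+2·10 = 46; Willis about the carrier]
row 1: whole set turns with the arm by x
row 2 (arm held, sun turns y): ω_ring = −(26/46)·y, ω_arm = 0
boundary: total ω_ring = x − (26/46)·y = 0 and total ω_arm = x = 1  ⇒  y = 23/13, x = 1
row 2 ring = −(26/46)·23/13 = -1
totals (row 1 + row 2): sun 1 + 23/13 = 36/13, ring 1 + (-1) = 0, arm 1 + 0 = 1
asked cell (row2, sun) = 23/13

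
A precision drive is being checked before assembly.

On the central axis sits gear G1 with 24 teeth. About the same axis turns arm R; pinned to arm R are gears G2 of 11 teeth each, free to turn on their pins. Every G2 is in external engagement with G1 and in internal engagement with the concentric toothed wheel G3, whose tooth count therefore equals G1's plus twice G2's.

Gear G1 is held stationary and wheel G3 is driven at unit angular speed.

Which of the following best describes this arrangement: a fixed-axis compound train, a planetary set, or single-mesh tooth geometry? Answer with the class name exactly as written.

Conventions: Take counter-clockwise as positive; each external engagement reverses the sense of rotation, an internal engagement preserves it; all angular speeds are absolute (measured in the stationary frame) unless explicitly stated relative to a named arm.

planetary set

topology: planetary set — G1 24T / G2 11T / G3 46T, arm = carrier (Willis)
classification: planetary set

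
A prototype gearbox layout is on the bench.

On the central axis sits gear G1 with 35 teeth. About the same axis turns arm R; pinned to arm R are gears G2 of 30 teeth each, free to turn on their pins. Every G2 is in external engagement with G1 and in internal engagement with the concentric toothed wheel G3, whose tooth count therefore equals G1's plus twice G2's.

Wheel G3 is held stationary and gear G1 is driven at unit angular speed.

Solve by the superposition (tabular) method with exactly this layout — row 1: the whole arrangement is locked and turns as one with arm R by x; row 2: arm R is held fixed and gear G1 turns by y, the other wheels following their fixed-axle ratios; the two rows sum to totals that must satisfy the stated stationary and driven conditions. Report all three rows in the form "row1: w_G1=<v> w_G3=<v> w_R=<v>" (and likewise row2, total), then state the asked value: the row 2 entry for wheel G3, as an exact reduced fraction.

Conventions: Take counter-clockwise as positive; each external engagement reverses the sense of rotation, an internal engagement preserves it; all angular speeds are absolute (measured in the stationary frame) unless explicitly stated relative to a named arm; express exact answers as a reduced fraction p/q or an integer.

class = planetary set [G3 = 35+2·30 = 95; Willis about the carrier]
superposition row 1 [locked train]: every member turns x
row 2 — arm fixed, fixed-axis ratios: sun y, ring −(35/95)·y, arm 0
boundary: total ω_ring = x − (35/95)·y = 0 and total ω_sun = x + y = 1  ⇒  y = 19/26, x = 7/26
row 2 ring = −(35/95)·19/26 = -7/26
totals (row 1 + row 2): sun 7/26 + 19/26 = 1, ring 7/26 + (-7/26) = 0, arm 7/26 + 0 = 7/26
asked cell (row2, ring) = -7/26

row1: w_G1=7/26 w_G3=7/26 w_R=7/26
row2: w_G1=19/26 w_G3=-7/26 w_R=0
total: w_G1=1 w_G3=0 w_R=7/26
asked value: -7/26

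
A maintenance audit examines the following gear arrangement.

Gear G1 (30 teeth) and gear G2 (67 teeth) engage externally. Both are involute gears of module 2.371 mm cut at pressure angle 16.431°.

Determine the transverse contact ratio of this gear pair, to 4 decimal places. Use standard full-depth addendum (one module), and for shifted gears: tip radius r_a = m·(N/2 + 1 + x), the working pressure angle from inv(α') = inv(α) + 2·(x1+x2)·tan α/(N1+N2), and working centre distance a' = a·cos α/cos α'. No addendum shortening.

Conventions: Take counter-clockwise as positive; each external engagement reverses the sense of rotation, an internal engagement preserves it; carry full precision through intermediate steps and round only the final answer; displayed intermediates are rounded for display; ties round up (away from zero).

single-mesh involute tooth geometry (30T engaging 67T at module 2.371)
base radii: r_b1 = 34.112564, r_b2 = 76.184725
tip radii: r_a1 = 37.936000, r_a2 = 81.799500
no profile shift: α' = α, a' = a
action lengths: √(r_a1²−r_b1²) = 16.597382, √(r_a2²−r_b2²) = 29.783315
base pitch p_b = π·m·cos α = 7.144519
CR = (16.597382 + 29.783315 − 114.993500·sin 16.43100°)/7.144519 = 1.939051
contact ratio ≈ 1.9391

1.9391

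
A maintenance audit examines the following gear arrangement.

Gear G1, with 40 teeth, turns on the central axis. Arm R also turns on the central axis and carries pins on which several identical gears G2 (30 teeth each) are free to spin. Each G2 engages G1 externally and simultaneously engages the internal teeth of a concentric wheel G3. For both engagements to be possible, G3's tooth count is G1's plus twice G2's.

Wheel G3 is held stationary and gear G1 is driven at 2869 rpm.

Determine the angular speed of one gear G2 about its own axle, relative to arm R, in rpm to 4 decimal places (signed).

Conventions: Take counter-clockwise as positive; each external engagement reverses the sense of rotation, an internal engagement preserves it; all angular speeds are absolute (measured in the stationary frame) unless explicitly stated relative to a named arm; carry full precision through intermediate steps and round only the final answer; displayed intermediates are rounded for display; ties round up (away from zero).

-2732.3810 rpm

planetary set (40T centre, 30T on arm, 100T internal) — Willis relation
normalise by the input: solve with ω_sun = 1, then scale by 2869 rpm
ring teeth: 40 + 2·30 = 100
40(ω_sun−ω_arm) = −100(ω_ring−ω_arm),  ω_ring = 0, ω_sun = 1
40(1−ω_arm) = −100(0−ω_arm)  ⇒  140·ω_arm = 40  ⇒  ω_arm = 2/7
sun–planet mesh: 40·(1−2/7) = −30·(ω_p−ω_arm)  ⇒  ω_p−ω_arm = -20/21
scale: ω_p−ω_arm = -20/21 × 2869 rpm = -2732.3810 rpm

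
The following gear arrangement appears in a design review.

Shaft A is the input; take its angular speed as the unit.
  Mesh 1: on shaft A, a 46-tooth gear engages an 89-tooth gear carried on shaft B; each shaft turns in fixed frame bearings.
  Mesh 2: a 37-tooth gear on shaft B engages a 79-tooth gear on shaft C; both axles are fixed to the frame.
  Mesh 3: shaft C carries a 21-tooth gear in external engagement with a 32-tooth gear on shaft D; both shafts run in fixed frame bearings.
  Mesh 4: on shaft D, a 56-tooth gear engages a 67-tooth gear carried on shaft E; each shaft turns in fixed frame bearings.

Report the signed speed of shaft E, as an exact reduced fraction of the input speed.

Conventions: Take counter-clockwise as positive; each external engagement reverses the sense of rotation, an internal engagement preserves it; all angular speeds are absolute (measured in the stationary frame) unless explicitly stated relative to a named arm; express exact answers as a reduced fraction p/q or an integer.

4-mesh fixed-axis compound train (all bearings frame-fixed)
mesh 1 [46T→89T]: |ω|/ω_in = 1×46/89 = 46/89, sense flips to −
mesh 2 [37T→79T]: |ω|/ω_in = (46/89)×37/79 = 1702/7031, sense flips to +
mesh 3 [21T→32T]: |ω|/ω_in = (1702/7031)×21/32 = 17871/112496, sense flips to −
mesh 4 [56T→67T]: |ω|/ω_in = (17871/112496)×56/67 = 125097/942154, sense flips to +
signed output speed (× input speed) = 125097/942154

125097/942154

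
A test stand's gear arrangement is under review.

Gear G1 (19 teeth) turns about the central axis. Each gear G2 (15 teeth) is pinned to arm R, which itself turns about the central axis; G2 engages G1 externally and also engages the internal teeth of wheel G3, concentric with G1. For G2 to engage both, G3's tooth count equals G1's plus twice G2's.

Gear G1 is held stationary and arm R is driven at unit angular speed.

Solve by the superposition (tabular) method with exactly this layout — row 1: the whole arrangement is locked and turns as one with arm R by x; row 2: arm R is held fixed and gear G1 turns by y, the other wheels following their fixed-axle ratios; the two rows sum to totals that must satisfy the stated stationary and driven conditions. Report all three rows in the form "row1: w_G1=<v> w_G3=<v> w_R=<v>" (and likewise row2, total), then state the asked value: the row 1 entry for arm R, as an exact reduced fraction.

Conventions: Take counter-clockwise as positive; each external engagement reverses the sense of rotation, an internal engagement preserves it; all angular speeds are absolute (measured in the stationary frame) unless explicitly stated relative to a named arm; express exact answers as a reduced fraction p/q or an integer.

recognized (axles ride arm R): planetary set, 19/15/49 teeth
superposition row 1 [locked train]: every member turns x
row 2 — arm fixed, fixed-axis ratios: sun y, ring −(19/49)·y, arm 0
boundary: total ω_sun = x + y = 0 and total ω_arm = x = 1  ⇒  y = -1, x = 1
row 2 ring = −(19/49)·(-1) = 19/49
totals (row 1 + row 2): sun 1 + (-1) = 0, ring 1 + 19/49 = 68/49, arm 1 + 0 = 1
asked cell (row1, arm) = 1

row1: w_G1=1 w_G3=1 w_R=1
row2: w_G1=-1 w_G3=19/49 w_R=0
total: w_G1=0 w_G3=68/49 w_R=1
asked value: 1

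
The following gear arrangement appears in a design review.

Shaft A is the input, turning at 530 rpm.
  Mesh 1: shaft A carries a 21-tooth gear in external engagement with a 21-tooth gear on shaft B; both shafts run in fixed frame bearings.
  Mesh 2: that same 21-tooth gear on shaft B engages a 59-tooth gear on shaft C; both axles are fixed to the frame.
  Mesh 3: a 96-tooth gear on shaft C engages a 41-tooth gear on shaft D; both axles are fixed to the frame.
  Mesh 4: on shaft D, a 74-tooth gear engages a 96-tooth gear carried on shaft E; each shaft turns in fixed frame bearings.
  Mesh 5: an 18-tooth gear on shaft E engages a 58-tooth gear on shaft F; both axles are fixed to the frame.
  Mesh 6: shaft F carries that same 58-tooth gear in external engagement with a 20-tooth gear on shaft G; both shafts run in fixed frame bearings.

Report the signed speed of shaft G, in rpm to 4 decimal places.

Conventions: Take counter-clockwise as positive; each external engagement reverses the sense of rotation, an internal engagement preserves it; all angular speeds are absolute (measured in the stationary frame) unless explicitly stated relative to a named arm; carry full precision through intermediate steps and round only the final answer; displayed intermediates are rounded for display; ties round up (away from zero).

class = fixed-axis compound train [6 meshes; 6 ratios multiply, 6 sense flips]
mesh 1 [21T→21T]: ω = 530.0000×21/21 = 530.0000 rpm, sense flips to −
mesh 2 [21T→59T]: ω = 530.0000×21/59 = 188.6441 rpm, sense flips to +
mesh 3 [96T→41T]: ω = 188.6441×96/41 = 441.7032 rpm, sense flips to −
mesh 4 [74T→96T]: ω = 441.7032×74/96 = 340.4795 rpm, sense flips to +
mesh 5 [18T→58T]: ω = 340.4795×18/58 = 105.6661 rpm, sense flips to −
mesh 6 [58T→20T]: ω = 105.6661×58/20 = 306.4316 rpm, sense flips to +
signed output speed = +306.4316 rpm

+306.4316 rpm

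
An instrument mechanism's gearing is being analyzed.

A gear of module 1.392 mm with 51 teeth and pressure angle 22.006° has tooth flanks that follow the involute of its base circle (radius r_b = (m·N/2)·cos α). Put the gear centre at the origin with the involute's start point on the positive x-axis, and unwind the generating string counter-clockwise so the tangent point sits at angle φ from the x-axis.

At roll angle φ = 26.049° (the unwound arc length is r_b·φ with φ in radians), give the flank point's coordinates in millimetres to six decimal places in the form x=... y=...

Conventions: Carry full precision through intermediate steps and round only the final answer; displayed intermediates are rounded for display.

x=36.137389 y=1.009735

topology: single-mesh involute geometry — m = 1.392, N = 51
pitch radius r_p = m·N/2 = 1.392·51/2 = 35.496000
base radius r_b = r_p·cos α = 35.496000·cos 22.006° = 32.909925
roll angle φ = 26.049° = 0.45464082 rad
x = r_b·(cos φ + φ·sin φ) = 36.137389
y = r_b·(sin φ − φ·cos φ) = 1.009735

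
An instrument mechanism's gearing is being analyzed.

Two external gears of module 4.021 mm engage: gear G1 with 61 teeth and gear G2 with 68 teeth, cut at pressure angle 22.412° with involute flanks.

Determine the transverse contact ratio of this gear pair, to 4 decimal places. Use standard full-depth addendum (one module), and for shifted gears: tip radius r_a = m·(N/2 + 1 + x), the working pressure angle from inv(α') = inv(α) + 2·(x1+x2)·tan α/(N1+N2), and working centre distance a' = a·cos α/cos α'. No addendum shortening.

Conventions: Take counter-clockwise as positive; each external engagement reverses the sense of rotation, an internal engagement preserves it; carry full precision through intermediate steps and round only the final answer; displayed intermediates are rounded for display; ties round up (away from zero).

1.6693

single-mesh involute tooth geometry (61T engaging 68T at module 4.021)
base radii: r_b1 = 113.376997, r_b2 = 126.387472
tip radii: r_a1 = 126.661500, r_a2 = 140.735000
no profile shift: α' = α, a' = a
action lengths: √(r_a1²−r_b1²) = 56.469391, √(r_a2²−r_b2²) = 61.907569
base pitch p_b = π·m·cos α = 11.678175
CR = (56.469391 + 61.907569 − 259.354500·sin 22.41200°)/11.678175 = 1.669304
contact ratio ≈ 1.6693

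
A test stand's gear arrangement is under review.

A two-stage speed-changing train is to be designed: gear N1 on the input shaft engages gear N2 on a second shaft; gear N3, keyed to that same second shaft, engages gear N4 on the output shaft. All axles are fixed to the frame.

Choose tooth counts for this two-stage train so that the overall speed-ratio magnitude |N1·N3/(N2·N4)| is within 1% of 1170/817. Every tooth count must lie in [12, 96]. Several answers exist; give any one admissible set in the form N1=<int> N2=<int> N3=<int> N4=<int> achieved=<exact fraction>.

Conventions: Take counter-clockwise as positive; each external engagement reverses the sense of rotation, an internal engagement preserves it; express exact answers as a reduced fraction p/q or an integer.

topology: fixed-axis compound train — 2 stages, target 1170/817
target = 1170/817 in lowest terms: an exact hit needs N1·N3 = k·1170 and N2·N4 = k·817 for one integer k, every count in [12, 96]; additionally prefer no 1:1 stage (N1 ≠ N2, N3 ≠ N4)
k = 1: N1·N3 = 1170 = 13·90, N2·N4 = 817 = 19·43
achieved = 13·90/(19·43) = 1170/817; |achieved − target| = 0 ≤ 117/8170 ✓

N1=13 N2=19 N3=90 N4=43 achieved=1170/817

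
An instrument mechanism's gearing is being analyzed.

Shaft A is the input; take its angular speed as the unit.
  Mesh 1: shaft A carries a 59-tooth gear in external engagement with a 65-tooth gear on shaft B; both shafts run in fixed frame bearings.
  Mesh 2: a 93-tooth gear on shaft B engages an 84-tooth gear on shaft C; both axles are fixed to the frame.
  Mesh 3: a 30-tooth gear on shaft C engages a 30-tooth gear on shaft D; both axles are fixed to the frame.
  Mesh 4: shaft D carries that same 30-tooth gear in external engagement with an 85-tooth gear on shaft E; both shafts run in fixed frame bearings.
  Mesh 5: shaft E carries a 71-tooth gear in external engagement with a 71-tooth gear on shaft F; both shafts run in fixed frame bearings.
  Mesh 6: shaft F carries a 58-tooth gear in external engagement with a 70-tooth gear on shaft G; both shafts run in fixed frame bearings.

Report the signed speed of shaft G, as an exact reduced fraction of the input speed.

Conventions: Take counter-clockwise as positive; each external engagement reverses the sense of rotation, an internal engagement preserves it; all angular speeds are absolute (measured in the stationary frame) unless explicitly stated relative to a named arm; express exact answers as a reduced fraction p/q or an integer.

159123/541450

6-mesh fixed-axis compound train (all bearings frame-fixed)
mesh 1 [59T→65T]: |ω|/ω_in = 1×59/65 = 59/65, sense flips to −
mesh 2 [93T→84T]: |ω|/ω_in = (59/65)×93/84 = 1829/1820, sense flips to +
mesh 3 [30T→30T]: |ω|/ω_in = (1829/1820)×30/30 = 1829/1820, sense flips to −
mesh 4 [30T→85T]: |ω|/ω_in = (1829/1820)×30/85 = 5487/15470, sense flips to +
mesh 5 [71T→71T]: |ω|/ω_in = (5487/15470)×71/71 = 5487/15470, sense flips to −
mesh 6 [58T→70T]: |ω|/ω_in = (5487/15470)×58/70 = 159123/541450, sense flips to +
signed output speed (× input speed) = 159123/541450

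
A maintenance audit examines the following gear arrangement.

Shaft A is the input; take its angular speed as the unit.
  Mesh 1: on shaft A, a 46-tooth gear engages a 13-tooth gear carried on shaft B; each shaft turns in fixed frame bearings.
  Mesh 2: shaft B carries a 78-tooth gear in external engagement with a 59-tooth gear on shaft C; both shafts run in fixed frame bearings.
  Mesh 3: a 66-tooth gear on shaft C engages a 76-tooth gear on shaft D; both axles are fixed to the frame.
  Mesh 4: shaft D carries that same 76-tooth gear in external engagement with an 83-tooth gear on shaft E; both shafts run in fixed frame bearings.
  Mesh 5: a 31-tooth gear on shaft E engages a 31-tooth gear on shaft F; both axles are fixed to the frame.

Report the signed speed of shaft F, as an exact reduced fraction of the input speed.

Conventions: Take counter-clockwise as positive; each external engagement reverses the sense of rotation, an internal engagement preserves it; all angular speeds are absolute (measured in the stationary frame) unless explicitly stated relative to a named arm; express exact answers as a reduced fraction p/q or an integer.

5-mesh fixed-axis compound train (all bearings frame-fixed)
mesh 1 [46T→13T]: |ω|/ω_in = 1×46/13 = 46/13, sense flips to −
mesh 2 [78T→59T]: |ω|/ω_in = (46/13)×78/59 = 276/59, sense flips to +
mesh 3 [66T→76T]: |ω|/ω_in = (276/59)×66/76 = 4554/1121, sense flips to −
mesh 4 [76T→83T]: |ω|/ω_in = (4554/1121)×76/83 = 18216/4897, sense flips to +
mesh 5 [31T→31T]: |ω|/ω_in = (18216/4897)×31/31 = 18216/4897, sense flips to −
signed output speed (× input speed) = -18216/4897

-18216/4897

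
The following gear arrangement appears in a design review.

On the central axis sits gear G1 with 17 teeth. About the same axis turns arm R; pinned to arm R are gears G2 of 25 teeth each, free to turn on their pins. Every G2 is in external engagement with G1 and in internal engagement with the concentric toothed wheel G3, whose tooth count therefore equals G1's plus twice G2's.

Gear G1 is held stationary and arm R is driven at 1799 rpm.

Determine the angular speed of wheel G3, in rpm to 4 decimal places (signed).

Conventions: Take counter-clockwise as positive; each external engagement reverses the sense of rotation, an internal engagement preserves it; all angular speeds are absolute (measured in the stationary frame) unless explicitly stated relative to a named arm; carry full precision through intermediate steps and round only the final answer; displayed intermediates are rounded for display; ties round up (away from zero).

+2255.4627 rpm

recognized (axles ride arm R): planetary set, 17/25/67 teeth
normalise by the input: solve with ω_arm = 1, then scale by 1799 rpm
ring teeth: 17 + 2·25 = 67
17(ω_sun−ω_arm) = −67(ω_ring−ω_arm),  ω_sun = 0, ω_arm = 1
ω_ring = 1 − (17/67)(0−1) = 84/67
scale: ω_ring = 84/67 × 1799 rpm = +2255.4627 rpm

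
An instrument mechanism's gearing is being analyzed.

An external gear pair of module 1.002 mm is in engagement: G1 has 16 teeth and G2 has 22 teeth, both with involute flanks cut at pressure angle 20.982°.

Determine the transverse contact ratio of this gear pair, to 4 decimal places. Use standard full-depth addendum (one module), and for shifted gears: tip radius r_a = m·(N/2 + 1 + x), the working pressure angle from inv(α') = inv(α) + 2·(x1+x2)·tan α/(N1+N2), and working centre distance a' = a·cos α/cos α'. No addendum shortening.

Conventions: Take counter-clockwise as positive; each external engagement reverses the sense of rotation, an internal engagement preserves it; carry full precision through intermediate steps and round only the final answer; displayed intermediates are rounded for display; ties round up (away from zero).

1.5079

topology: single-mesh involute geometry — m = 1.002, 16T/22T pair
base radii: r_b1 = 7.484483, r_b2 = 10.291164
tip radii: r_a1 = 9.018000, r_a2 = 12.024000
no profile shift: α' = α, a' = a
action lengths: √(r_a1²−r_b1²) = 5.030591, √(r_a2²−r_b2²) = 6.218402
base pitch p_b = π·m·cos α = 2.939150
CR = (5.030591 + 6.218402 − 19.038000·sin 20.98200°)/2.939150 = 1.507908
contact ratio ≈ 1.5079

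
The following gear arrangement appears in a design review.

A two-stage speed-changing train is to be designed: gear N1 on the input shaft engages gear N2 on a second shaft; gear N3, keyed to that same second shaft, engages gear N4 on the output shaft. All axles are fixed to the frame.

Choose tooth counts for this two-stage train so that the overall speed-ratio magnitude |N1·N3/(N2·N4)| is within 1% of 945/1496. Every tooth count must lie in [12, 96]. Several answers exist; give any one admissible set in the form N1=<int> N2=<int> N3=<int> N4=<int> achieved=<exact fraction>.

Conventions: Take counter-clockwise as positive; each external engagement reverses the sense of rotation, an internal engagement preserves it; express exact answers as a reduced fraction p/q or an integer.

N1=15 N2=17 N3=63 N4=88 achieved=945/1496

2-stage fixed-axis compound train for ratio 945/1496
target = 945/1496 in lowest terms: an exact hit needs N1·N3 = k·945 and N2·N4 = k·1496 for one integer k, every count in [12, 96]; additionally prefer no 1:1 stage (N1 ≠ N2, N3 ≠ N4)
k = 1: N1·N3 = 945 = 15·63, N2·N4 = 1496 = 17·88
achieved = 15·63/(17·88) = 945/1496; |achieved − target| = 0 ≤ 189/29920 ✓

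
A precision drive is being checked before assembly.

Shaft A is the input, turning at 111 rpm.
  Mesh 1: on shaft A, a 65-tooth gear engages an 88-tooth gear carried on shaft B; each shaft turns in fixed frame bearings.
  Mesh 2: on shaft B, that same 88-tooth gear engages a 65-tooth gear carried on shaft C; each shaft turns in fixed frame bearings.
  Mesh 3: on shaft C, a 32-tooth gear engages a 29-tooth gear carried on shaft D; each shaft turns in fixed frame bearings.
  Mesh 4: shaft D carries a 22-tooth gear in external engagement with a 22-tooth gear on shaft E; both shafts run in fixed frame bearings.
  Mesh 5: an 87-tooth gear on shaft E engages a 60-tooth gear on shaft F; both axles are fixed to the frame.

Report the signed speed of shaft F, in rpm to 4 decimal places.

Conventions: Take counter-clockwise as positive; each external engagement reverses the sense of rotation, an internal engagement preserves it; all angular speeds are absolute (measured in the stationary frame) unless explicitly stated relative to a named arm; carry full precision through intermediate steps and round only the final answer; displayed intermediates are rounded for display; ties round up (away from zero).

recognized (6 fixed axles, 5 meshes): fixed-axis compound train
mesh 1 [65T→88T]: ω = 111.0000×65/88 = 81.9886 rpm, sense flips to −
mesh 2 [88T→65T]: ω = 81.9886×88/65 = 111.0000 rpm, sense flips to +
mesh 3 [32T→29T]: ω = 111.0000×32/29 = 122.4828 rpm, sense flips to −
mesh 4 [22T→22T]: ω = 122.4828×22/22 = 122.4828 rpm, sense flips to +
mesh 5 [87T→60T]: ω = 122.4828×87/60 = 177.6000 rpm, sense flips to −
signed output speed = -177.6000 rpm

-177.6000 rpm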